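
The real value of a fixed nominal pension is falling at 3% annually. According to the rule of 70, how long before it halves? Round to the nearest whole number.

≈ 23 years

Falling at 3%, it halves about every 70/3 = 23.33 years.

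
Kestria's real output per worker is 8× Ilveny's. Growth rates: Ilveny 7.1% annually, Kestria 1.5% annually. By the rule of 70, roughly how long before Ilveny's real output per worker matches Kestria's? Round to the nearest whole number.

around 38 years

The growth-rate gap is 7.1% − 1.5% = 5.6 percentage points.
So the ratio between them halves every 70/5.6 ≈ 12.50 years.
An 8× gap closes after 3 halvings: 3 × 12.50 ≈ 38 years.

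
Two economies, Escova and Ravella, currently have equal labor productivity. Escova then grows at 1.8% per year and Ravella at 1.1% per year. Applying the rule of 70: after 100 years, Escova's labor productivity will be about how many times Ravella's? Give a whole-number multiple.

2 times

Only the 0.7-point difference matters.
70/0.7 ≈ 100.00 years per doubling of the ratio; 100 years gives 1.00 doublings, so ≈ 2×.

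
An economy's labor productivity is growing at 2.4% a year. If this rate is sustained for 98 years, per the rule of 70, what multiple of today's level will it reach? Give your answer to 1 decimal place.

approximately 10.3 times

Doubles every ≈ 29.17 years (70/2.4).
98 years is 3.36 doublings; 2^3.36 ≈ 10.3×.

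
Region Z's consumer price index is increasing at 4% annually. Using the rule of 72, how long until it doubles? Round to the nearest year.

72/4 ≈ 18.00, so it doubles roughly every 18 years.

18 years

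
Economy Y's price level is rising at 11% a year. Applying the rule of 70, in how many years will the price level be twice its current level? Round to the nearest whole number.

70/11 ≈ 6.36, so it doubles roughly every 6 years.

approximately 6 years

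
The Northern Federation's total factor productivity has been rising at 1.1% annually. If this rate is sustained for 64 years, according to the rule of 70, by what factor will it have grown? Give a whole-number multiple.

70/1.1 ≈ 63.64 years per doubling.
64 years fits 1 doubling: 2^1 = 2.

around 2 times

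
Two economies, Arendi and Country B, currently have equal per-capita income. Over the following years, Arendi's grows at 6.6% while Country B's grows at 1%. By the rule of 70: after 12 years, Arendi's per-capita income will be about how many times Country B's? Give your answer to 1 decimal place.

around 1.9 times

Arendi pulls ahead at 5.6 pp per year, so the ratio doubles every 70/5.6 ≈ 12.50 years.
In 12 years that's 0.96 doublings: 2^0.96 ≈ 1.9.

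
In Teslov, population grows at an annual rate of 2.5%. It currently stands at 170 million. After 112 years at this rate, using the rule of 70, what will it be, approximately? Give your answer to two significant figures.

It doubles every 70/2.5 ≈ 28.00 years, so 112 years is 4.00 doublings.
2^4.00 ≈ 16.00; 170 × 16.00 ≈ 2700 million.

2700 million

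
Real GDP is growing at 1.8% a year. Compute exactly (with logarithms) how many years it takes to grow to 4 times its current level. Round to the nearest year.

78 years

t = ln(4) / ln(1 + 0.018) = 1.3863 / 0.017840 ≈ 77.71.
≈ 78 years.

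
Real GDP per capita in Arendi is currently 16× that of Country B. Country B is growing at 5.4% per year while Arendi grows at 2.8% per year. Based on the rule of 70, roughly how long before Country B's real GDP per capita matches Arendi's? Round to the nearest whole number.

≈ 108 years

Country B gains on Arendi at 5.4% − 2.8% = 2.6 points a year.
At that relative rate the gap halves every 70/2.6 ≈ 26.92 years.
A 16× gap closes after 4 halvings: 4 × 26.92 ≈ 108 years.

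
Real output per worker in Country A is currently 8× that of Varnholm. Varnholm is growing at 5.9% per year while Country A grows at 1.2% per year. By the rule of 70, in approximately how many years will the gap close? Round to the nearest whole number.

What matters is the difference: 4.7 pp.
Rule of 70 on the gap: the ratio halves every 70/4.7 ≈ 14.89 years.
An 8× gap closes after 3 halvings: 3 × 14.89 ≈ 45 years.

roughly 45 years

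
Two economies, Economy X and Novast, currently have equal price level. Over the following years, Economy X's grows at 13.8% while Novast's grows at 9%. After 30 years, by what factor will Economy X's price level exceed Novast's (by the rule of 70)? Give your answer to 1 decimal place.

Economy X pulls ahead at 4.8 pp per year, so the ratio doubles every 70/4.8 ≈ 14.58 years.
In 30 years that's 2.06 doublings: 2^2.06 ≈ 4.2.

approximately 4.2 times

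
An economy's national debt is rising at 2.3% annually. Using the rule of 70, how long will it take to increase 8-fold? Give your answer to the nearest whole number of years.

One doubling takes 70/2.3 = 30.43 years.
8× is 3 doublings, so 3 × 30.43 ≈ 91 years.

about 91 years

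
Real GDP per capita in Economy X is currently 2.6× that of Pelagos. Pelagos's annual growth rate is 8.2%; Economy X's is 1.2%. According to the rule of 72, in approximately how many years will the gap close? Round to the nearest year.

Pelagos gains on Economy X at 8.2% − 1.2% = 7 points a year.
At that relative rate the gap halves every 72/7 ≈ 10.29 years.
A 2.6× gap takes log₂(2.6) ≈ 1.38 halvings to close: 1.38 × 10.29 ≈ 14 years.

approximately 14 years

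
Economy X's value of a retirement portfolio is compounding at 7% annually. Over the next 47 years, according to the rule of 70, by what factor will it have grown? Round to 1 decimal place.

Doubling time ≈ 70/7 = 10.00 years.
47 years / 10.00 ≈ 4.70 doublings → factor 2^4.70 ≈ 26.0.

about 26.0 times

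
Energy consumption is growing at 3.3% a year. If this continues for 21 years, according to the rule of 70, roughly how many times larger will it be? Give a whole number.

70/3.3 ≈ 21.21 years per doubling.
21 years fits 1 doubling: 2^1 = 2.

about 2 times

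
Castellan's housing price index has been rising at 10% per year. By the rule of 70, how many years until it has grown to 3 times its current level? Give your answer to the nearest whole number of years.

At 10% it doubles every 70/10 ≈ 7.00 years.
3× is log₂ 3 ≈ 1.58 doublings, so ≈ 1.58 × 7.00 = 11 years.

11 years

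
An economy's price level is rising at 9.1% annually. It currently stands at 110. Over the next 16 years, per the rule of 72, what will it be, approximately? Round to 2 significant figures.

≈ 450

Doubling time ≈ 72/9.1 = 7.91 years.
16 years is 16/7.91 ≈ 2.02 doublings, a factor of 2^2.02 ≈ 4.06.
110 × 4.06 ≈ 450.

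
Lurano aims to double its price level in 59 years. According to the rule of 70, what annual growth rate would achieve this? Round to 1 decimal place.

70 / 59 ≈ 1.19, so about 1.2% annually.

about 1.2%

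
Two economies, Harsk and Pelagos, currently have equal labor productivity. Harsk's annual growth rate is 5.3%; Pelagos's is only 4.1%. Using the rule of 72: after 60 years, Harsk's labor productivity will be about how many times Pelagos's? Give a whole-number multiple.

about 2 times

Harsk pulls ahead at 1.2 pp per year, so the ratio doubles every 72/1.2 ≈ 60.00 years.
In 60 years that's 1.00 doublings: 2^1.00 ≈ 2.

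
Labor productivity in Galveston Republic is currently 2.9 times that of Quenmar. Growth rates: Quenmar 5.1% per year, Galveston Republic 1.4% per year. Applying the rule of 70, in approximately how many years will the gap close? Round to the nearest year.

around 29 years

Quenmar gains on Galveston Republic at 5.1% − 1.4% = 3.7 points a year.
At that relative rate the gap halves every 70/3.7 ≈ 18.92 years.
A 2.9 times gap takes log₂(2.9) ≈ 1.54 halvings to close: 1.54 × 18.92 ≈ 29 years.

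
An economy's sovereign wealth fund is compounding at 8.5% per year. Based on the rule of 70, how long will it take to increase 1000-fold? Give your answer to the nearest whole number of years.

One doubling takes 70/8.5 = 8.24 years.
1000× is log₂ 1000 ≈ 9.97 doublings, so ≈ 9.97 × 8.24 = 82 years.

around 82 years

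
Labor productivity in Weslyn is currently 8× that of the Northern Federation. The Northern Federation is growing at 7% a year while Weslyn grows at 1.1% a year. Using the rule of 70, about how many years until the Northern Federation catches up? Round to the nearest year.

36 years

the Northern Federation gains on Weslyn at 7% − 1.1% = 5.9 points a year.
At that relative rate the gap halves every 70/5.9 ≈ 11.86 years.
An 8× gap closes after 3 halvings: 3 × 11.86 ≈ 36 years.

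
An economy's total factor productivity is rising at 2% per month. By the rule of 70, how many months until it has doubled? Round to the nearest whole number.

roughly 35 months

70/2 ≈ 35.00, so it doubles roughly every 35 months.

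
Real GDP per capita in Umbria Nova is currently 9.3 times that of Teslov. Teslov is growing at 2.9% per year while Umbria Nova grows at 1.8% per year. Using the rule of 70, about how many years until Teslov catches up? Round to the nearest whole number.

The growth-rate gap is 2.9% − 1.8% = 1.1 percentage points.
So the ratio between them halves every 70/1.1 ≈ 63.64 years.
A 9.3 times gap takes log₂(9.3) ≈ 3.22 halvings to close: 3.22 × 63.64 ≈ 205 years.

about 205 years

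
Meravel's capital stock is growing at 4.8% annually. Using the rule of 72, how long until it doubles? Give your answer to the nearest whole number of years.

At 4.8%, doubling takes about 72/4.8 = 15.00 years.

roughly 15 years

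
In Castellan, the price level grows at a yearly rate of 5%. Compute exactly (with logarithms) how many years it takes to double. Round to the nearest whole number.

t = ln(2) / ln(1 + 0.05) = 0.6931 / 0.048790 ≈ 14.21.
≈ 14 years.

14 years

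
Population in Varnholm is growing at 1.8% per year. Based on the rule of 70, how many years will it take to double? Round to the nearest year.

≈ 39 years

Doubling time ≈ 70 / 1.8 = 38.89 years.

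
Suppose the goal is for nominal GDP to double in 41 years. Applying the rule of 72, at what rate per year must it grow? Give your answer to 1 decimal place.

≈ 1.8%

72 / 41 ≈ 1.76, so about 1.8% per year.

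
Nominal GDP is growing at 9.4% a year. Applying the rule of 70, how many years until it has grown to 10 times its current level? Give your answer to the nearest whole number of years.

One doubling takes 70/9.4 = 7.45 years.
10× is log₂ 10 ≈ 3.32 doublings, so ≈ 3.32 × 7.45 = 25 years.

25 years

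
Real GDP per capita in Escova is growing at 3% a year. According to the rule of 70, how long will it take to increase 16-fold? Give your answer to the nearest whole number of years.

At 3% it doubles every 70/3 ≈ 23.33 years.
Getting to 16× needs 4 doublings: 4 × 23.33 ≈ 93 years.

approximately 93 years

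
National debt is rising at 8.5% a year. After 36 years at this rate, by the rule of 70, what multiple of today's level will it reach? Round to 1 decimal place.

Doubles every ≈ 8.24 years (70/8.5).
36 years is 4.37 doublings; 2^4.37 ≈ 20.7×.

roughly 20.7 times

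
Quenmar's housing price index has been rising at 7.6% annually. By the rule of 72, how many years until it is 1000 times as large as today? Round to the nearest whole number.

94 years

One doubling takes 72/7.6 = 9.47 years.
Reaching 1000× takes log₂(1000) ≈ 9.97 doublings.
9.97 × 9.47 ≈ 94 years.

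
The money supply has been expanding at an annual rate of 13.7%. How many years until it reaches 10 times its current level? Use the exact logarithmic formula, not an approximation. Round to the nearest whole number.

18 years

t = ln(10) / ln(1 + 0.137) = 2.3026 / 0.128393 ≈ 17.93.
≈ 18 years.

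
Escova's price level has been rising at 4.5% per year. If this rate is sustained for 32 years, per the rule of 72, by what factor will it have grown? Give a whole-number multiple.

roughly 4 times

Doubling time ≈ 72/4.5 = 16.00 years.
32/16.00 ≈ 2 doublings, so about 2^2 = 4×.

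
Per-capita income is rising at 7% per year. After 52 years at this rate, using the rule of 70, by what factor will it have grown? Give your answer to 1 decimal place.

36.8 times

Doubling time ≈ 70/7 = 10.00 years.
52 years / 10.00 ≈ 5.20 doublings → factor 2^5.20 ≈ 36.8.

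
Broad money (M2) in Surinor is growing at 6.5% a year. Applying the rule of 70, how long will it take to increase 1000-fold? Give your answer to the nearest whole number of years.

At 6.5% it doubles every 70/6.5 ≈ 10.77 years.
Reaching 1000× takes log₂(1000) ≈ 9.97 doublings.
9.97 × 10.77 ≈ 107 years.

approximately 107 years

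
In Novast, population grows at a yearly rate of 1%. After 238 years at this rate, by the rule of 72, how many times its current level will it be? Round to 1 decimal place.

9.9 times

Doubling time ≈ 72/1 = 72.00 years.
238 years / 72.00 ≈ 3.31 doublings → factor 2^3.31 ≈ 9.9.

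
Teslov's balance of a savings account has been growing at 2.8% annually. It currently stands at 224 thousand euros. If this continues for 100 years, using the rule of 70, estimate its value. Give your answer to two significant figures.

It doubles every 70/2.8 ≈ 25.00 years, so 100 years is 4.00 doublings.
2^4.00 ≈ 16.00; 224 × 16.00 ≈ 3600 thousand euros.

≈ 3600 thousand euros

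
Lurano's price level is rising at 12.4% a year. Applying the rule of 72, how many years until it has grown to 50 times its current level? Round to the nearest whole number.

≈ 33 years

At 12.4% it doubles every 72/12.4 ≈ 5.81 years.
Reaching 50× takes log₂(50) ≈ 5.64 doublings.
5.64 × 5.81 ≈ 33 years.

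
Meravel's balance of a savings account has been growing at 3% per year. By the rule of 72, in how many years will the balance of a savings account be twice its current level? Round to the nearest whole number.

Doubling time ≈ 72 / 3 = 24.00 years.

≈ 24 years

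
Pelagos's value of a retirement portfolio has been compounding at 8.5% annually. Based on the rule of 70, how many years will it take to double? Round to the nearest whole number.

At 8.5%, doubling takes about 70/8.5 = 8.24 years.

around 8 years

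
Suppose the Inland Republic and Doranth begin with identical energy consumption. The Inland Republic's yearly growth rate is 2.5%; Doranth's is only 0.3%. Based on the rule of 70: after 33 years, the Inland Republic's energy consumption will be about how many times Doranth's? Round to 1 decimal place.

around 2.1 times

Only the 2.2-point difference matters.
70/2.2 ≈ 31.82 years per doubling of the ratio; 33 years gives 1.04 doublings, so ≈ 2.1×.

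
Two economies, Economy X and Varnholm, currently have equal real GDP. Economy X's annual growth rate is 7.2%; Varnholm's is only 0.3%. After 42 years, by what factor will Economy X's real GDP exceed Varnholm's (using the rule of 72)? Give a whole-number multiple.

16 times

Economy X pulls ahead at 6.9 pp per year, so the ratio doubles every 72/6.9 ≈ 10.43 years.
In 42 years that's 4.03 doublings: 2^4.03 ≈ 16.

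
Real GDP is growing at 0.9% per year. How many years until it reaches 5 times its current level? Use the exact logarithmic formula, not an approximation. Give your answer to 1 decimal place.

179.6 years

t = ln(5) / ln(1 + 0.009) = 1.6094 / 0.008960 ≈ 179.62.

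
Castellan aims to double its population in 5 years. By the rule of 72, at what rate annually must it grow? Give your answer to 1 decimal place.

approximately 14.4% annually

72 / 5 ≈ 14.40, so about 14.4% annually.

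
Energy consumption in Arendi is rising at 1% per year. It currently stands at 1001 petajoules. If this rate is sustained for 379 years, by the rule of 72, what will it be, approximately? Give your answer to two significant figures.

≈ 38000 petajoules

Doubling time ≈ 72/1 = 72.00 years.
379 years is 379/72.00 ≈ 5.26 doublings, a factor of 2^5.26 ≈ 38.32.
1001 × 38.32 ≈ 38000 petajoules.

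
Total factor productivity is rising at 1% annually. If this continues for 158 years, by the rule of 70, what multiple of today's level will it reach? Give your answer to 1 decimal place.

Doubling time ≈ 70/1 = 70.00 years.
158 years / 70.00 ≈ 2.26 doublings → factor 2^2.26 ≈ 4.8.

≈ 4.8 times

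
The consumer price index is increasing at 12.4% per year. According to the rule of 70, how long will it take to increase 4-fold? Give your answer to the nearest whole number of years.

≈ 11 years

At 12.4% it doubles every 70/12.4 ≈ 5.65 years.
4× is 2 doublings, so 2 × 5.65 ≈ 11 years.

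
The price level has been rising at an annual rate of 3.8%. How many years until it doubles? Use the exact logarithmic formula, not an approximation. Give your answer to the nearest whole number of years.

t = ln(2) / ln(1 + 0.038) = 0.6931 / 0.037296 ≈ 18.58.
≈ 19 years.

19 years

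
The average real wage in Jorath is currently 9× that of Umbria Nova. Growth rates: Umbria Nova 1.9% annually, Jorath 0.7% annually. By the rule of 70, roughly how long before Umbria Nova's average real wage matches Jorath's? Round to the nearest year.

roughly 185 years

Umbria Nova gains on Jorath at 1.9% − 0.7% = 1.2 points a year.
At that relative rate the gap halves every 70/1.2 ≈ 58.33 years.
A 9× gap takes log₂(9) ≈ 3.17 halvings to close: 3.17 × 58.33 ≈ 185 years.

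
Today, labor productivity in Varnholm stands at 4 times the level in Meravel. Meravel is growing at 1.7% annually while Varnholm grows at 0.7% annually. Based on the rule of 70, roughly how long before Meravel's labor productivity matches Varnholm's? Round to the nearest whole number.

Meravel gains on Varnholm at 1.7% − 0.7% = 1 point a year.
At that relative rate the gap halves every 70/1 ≈ 70.00 years.
A 4 times gap closes after 2 halvings: 2 × 70.00 ≈ 140 years.

≈ 140 years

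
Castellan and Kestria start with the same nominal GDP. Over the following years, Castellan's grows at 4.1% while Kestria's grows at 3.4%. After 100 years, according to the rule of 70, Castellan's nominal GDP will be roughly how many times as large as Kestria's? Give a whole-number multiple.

Only the 0.7-point difference matters.
70/0.7 ≈ 100.00 years per doubling of the ratio; 100 years gives 1.00 doublings, so ≈ 2×.

≈ 2 times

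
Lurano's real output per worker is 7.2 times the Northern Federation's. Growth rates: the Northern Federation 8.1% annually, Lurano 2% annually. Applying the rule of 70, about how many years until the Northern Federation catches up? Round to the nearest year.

The growth-rate gap is 8.1% − 2% = 6.1 percentage points.
So the ratio between them halves every 70/6.1 ≈ 11.48 years.
A 7.2 times gap takes log₂(7.2) ≈ 2.85 halvings to close: 2.85 × 11.48 ≈ 33 years.

around 33 years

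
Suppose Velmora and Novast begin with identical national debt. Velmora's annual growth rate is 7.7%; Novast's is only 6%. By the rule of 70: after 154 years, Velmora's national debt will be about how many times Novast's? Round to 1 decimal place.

around 13.4 times

Only the 1.7-point difference matters.
70/1.7 ≈ 41.18 years per doubling of the ratio; 154 years gives 3.74 doublings, so ≈ 13.4×.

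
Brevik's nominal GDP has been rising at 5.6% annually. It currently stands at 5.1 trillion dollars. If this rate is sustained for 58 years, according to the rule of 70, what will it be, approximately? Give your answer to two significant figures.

Doubling time ≈ 70/5.6 = 12.50 years.
58 years is 58/12.50 ≈ 4.64 doublings, a factor of 2^4.64 ≈ 24.93.
5.1 × 24.93 ≈ 130 trillion dollars.

approximately 130 trillion dollars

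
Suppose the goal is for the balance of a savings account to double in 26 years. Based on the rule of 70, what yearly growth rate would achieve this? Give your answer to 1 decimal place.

approximately 2.7% per year

70 / 26 ≈ 2.69, so about 2.7% per year.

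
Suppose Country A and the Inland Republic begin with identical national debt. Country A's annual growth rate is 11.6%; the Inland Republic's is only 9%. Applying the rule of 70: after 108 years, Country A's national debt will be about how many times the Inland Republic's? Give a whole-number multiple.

Country A pulls ahead at 2.6 pp per year, so the ratio doubles every 70/2.6 ≈ 26.92 years.
In 108 years that's 4.01 doublings: 2^4.01 ≈ 16.

approximately 16 times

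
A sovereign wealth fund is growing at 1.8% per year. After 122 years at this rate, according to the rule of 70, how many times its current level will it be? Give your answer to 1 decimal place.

Doubles every ≈ 38.89 years (70/1.8).
122 years is 3.14 doublings; 2^3.14 ≈ 8.8×.

8.8 times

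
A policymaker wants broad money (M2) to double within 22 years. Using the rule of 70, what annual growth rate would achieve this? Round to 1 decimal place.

approximately 3.2% annually

70 / 22 ≈ 3.18, so about 3.2% annually.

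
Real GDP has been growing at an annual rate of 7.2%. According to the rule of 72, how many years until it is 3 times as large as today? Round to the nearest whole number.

approximately 16 years

At 7.2% it doubles every 72/7.2 ≈ 10.00 years.
Reaching 3× takes log₂(3) ≈ 1.58 doublings.
1.58 × 10.00 ≈ 16 years.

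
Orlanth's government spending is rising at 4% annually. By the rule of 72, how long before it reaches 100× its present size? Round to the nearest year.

roughly 120 years

One doubling takes 72/4 = 18.00 years.
100× is log₂ 100 ≈ 6.64 doublings, so ≈ 6.64 × 18.00 = 120 years.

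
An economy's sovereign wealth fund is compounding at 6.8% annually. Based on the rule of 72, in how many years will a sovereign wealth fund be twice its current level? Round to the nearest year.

≈ 11 years

At 6.8%, doubling takes about 72/6.8 = 10.59 years.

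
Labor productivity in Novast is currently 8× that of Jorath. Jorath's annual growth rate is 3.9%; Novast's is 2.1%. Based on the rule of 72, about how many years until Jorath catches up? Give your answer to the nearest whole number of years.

about 120 years

The growth-rate gap is 3.9% − 2.1% = 1.8 percentage points.
So the ratio between them halves every 72/1.8 ≈ 40.00 years.
An 8× gap closes after 3 halvings: 3 × 40.00 ≈ 120 years.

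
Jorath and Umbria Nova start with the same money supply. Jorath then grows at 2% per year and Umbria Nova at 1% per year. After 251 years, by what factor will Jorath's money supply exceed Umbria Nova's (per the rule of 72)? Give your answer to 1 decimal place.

Rate gap = 2% − 1% = 1 point.
The ratio doubles every 72/1 ≈ 72.00 years.
251/72.00 ≈ 3.49 doublings → ratio ≈ 2^3.49 ≈ 11.2.

11.2 times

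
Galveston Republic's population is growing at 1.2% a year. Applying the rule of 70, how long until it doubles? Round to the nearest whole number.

Doubling time ≈ 70 / 1.2 = 58.33 years.

58 years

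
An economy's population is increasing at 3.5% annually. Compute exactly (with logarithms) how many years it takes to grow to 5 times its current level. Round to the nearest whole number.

47 years

t = ln(5) / ln(1 + 0.035) = 1.6094 / 0.034401 ≈ 46.78.
≈ 47 years.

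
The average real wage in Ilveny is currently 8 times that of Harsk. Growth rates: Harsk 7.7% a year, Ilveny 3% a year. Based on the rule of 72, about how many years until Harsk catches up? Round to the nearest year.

46 years

Harsk gains on Ilveny at 7.7% − 3% = 4.7 points a year.
At that relative rate the gap halves every 72/4.7 ≈ 15.32 years.
An 8 times gap closes after 3 halvings: 3 × 15.32 ≈ 46 years.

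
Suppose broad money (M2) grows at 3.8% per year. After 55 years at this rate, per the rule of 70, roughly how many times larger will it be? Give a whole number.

70/3.8 ≈ 18.42 years per doubling.
55 years fits 3 doublings: 2^3 = 8.

around 8 times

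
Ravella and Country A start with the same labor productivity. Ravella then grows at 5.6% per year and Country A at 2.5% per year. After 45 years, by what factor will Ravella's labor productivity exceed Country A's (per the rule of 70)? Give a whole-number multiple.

Ravella pulls ahead at 3.1 pp per year, so the ratio doubles every 70/3.1 ≈ 22.58 years.
In 45 years that's 1.99 doublings: 2^1.99 ≈ 4.

roughly 4 times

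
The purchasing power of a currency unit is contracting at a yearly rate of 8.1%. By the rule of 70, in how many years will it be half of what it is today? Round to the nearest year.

Halving time ≈ 70 / 8.1 = 8.64 → 9 years.

about 9 years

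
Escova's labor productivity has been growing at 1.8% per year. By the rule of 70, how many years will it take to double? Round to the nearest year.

about 39 years

At 1.8%, doubling takes about 70/1.8 = 38.89 years.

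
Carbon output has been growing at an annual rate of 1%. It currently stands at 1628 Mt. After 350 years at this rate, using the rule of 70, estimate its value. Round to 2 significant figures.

approximately 52000 Mt

Doubling time ≈ 70/1 = 70.00 years.
350 years is 350/70.00 ≈ 5.00 doublings, a factor of 2^5.00 ≈ 32.00.
1628 × 32.00 ≈ 52000 Mt.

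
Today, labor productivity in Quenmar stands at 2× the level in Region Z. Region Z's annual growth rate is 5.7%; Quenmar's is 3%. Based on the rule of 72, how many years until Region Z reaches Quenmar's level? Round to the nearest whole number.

What matters is the difference: 2.7 pp.
Rule of 72 on the gap: the ratio halves every 72/2.7 ≈ 26.67 years.
A 2× gap closes after 1 halving: 1 × 26.67 ≈ 27 years.

approximately 27 years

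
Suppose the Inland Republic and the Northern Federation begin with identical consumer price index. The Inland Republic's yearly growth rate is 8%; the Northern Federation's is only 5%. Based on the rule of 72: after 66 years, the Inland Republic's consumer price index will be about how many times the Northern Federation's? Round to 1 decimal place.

roughly 6.7 times

the Inland Republic pulls ahead at 3 pp per year, so the ratio doubles every 72/3 ≈ 24.00 years.
In 66 years that's 2.75 doublings: 2^2.75 ≈ 6.7.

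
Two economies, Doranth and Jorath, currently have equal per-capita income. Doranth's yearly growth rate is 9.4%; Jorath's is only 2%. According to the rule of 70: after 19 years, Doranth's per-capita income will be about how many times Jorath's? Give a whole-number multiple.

about 4 times

Only the 7.4-point difference matters.
70/7.4 ≈ 9.46 years per doubling of the ratio; 19 years gives 2.01 doublings, so ≈ 4×.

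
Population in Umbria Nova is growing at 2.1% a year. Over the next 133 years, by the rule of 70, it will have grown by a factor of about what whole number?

around 16 times

Doubling time ≈ 70/2.1 = 33.33 years.
133/33.33 ≈ 4 doublings, so about 2^4 = 16×.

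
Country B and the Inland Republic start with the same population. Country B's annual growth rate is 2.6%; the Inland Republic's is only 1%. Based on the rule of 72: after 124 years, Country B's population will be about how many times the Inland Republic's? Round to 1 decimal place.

6.8 times

Only the 1.6-point difference matters.
72/1.6 ≈ 45.00 years per doubling of the ratio; 124 years gives 2.76 doublings, so ≈ 6.8×.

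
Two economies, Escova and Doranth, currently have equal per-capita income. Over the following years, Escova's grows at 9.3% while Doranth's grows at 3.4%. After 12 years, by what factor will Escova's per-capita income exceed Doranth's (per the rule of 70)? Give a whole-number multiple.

roughly 2 times

Only the 5.9-point difference matters.
70/5.9 ≈ 11.86 years per doubling of the ratio; 12 years gives 1.01 doublings, so ≈ 2×.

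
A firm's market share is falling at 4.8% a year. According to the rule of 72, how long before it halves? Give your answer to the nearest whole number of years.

Halving time ≈ 72 / 4.8 = 15.00 → 15 years.

about 15 years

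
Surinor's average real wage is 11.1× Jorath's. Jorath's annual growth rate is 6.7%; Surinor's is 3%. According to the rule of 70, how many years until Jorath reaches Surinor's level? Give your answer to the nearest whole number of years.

The growth-rate gap is 6.7% − 3% = 3.7 percentage points.
So the ratio between them halves every 70/3.7 ≈ 18.92 years.
An 11.1× gap takes log₂(11.1) ≈ 3.47 halvings to close: 3.47 × 18.92 ≈ 66 years.

about 66 years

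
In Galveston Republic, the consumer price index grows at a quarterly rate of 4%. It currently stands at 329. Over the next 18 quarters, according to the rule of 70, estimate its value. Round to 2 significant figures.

It doubles every 70/4 ≈ 17.50 quarters, so 18 quarters is 1.03 doublings.
2^1.03 ≈ 2.04; 329 × 2.04 ≈ 670.

670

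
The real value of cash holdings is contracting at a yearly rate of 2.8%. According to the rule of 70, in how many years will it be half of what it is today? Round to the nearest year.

≈ 25 years

Halving time ≈ 70 / 2.8 = 25.00 → 25 years.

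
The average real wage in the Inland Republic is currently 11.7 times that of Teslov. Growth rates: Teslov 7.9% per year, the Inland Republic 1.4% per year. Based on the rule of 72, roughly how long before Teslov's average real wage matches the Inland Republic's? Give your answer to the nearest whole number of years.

≈ 39 years

What matters is the difference: 6.5 pp.
Rule of 72 on the gap: the ratio halves every 72/6.5 ≈ 11.08 years.
An 11.7 times gap takes log₂(11.7) ≈ 3.55 halvings to close: 3.55 × 11.08 ≈ 39 years.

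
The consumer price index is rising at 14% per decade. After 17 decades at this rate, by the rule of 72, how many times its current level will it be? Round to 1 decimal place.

Doubling time ≈ 72/14 = 5.14 decades.
17 decades / 5.14 ≈ 3.31 doublings → factor 2^3.31 ≈ 9.9.

about 9.9 times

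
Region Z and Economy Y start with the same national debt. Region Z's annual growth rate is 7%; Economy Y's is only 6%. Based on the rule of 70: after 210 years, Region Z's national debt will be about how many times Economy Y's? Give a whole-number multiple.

Region Z pulls ahead at 1 pp per year, so the ratio doubles every 70/1 ≈ 70.00 years.
In 210 years that's 3.00 doublings: 2^3.00 ≈ 8.

8 times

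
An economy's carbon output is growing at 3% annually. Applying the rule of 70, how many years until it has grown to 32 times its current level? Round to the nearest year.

around 117 years

Doubling time ≈ 70/3 = 23.33 years.
Getting to 32× needs 5 doublings: 5 × 23.33 ≈ 117 years.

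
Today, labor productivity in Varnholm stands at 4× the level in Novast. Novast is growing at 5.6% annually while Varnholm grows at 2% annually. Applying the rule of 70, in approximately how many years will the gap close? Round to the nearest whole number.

Novast gains on Varnholm at 5.6% − 2% = 3.6 points a year.
At that relative rate the gap halves every 70/3.6 ≈ 19.44 years.
A 4× gap closes after 2 halvings: 2 × 19.44 ≈ 39 years.

approximately 39 years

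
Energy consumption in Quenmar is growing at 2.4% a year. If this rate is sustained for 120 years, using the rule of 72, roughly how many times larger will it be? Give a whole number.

about 16 times

At 2.4% one doubling takes ≈ 30.00 years; 120 years is 4 of them, so ×16.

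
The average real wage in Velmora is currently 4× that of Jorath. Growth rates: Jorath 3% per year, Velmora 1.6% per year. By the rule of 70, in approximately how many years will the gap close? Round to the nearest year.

approximately 100 years

The growth-rate gap is 3% − 1.6% = 1.4 percentage points.
So the ratio between them halves every 70/1.4 ≈ 50.00 years.
A 4× gap closes after 2 halvings: 2 × 50.00 ≈ 100 years.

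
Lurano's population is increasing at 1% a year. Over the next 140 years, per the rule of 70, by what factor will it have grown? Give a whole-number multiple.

about 4 times

70/1 ≈ 70.00 years per doubling.
140 years fits 2 doublings: 2^2 = 4.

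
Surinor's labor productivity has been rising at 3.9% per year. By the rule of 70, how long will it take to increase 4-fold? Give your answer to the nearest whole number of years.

about 36 years

At 3.9% it doubles every 70/3.9 ≈ 17.95 years.
Getting to 4× needs 2 doublings: 2 × 17.95 ≈ 36 years.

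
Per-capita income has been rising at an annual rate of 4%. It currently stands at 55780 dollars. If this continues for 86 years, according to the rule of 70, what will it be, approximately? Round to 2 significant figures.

approximately 1700000 dollars

Doubling time ≈ 70/4 = 17.50 years.
86 years is 86/17.50 ≈ 4.91 doublings, a factor of 2^4.91 ≈ 30.06.
55780 × 30.06 ≈ 1700000 dollars.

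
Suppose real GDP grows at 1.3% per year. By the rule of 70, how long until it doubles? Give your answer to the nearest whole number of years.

70/1.3 ≈ 53.85, so it doubles roughly every 54 years.

54 years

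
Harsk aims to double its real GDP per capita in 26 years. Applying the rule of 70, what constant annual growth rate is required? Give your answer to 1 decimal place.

around 2.7%

70 / 26 ≈ 2.69, so about 2.7% a year.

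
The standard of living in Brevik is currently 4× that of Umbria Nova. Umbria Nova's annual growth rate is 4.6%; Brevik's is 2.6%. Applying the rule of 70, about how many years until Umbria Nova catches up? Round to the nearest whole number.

roughly 70 years

The growth-rate gap is 4.6% − 2.6% = 2 percentage points.
So the ratio between them halves every 70/2 ≈ 35.00 years.
A 4× gap closes after 2 halvings: 2 × 35.00 ≈ 70 years.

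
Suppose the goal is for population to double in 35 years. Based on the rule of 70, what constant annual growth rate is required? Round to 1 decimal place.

2.0% a year

70 / 35 ≈ 2.00, so about 2.0% a year.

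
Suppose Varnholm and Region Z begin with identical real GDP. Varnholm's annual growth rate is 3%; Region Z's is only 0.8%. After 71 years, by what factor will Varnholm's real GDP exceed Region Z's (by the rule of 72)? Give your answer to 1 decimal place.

roughly 4.5 times

Rate gap = 3% − 0.8% = 2.2 points.
The ratio doubles every 72/2.2 ≈ 32.73 years.
71/32.73 ≈ 2.17 doublings → ratio ≈ 2^2.17 ≈ 4.5.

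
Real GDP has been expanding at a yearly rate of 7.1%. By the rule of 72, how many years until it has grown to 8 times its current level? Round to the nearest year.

Doubling time ≈ 72/7.1 = 10.14 years.
8× is 3 doublings, so 3 × 10.14 ≈ 30 years.

30 years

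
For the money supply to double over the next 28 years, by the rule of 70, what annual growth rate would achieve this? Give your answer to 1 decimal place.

70 / 28 ≈ 2.50, so about 2.5% a year.

around 2.5%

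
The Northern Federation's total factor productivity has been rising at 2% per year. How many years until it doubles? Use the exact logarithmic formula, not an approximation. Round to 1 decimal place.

t = ln(2) / ln(1 + 0.02) = 0.6931 / 0.019803 ≈ 35.00.

35.0 years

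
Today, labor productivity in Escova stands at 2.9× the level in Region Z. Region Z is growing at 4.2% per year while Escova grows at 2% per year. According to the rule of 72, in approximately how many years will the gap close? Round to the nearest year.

The growth-rate gap is 4.2% − 2% = 2.2 percentage points.
So the ratio between them halves every 72/2.2 ≈ 32.73 years.
A 2.9× gap takes log₂(2.9) ≈ 1.54 halvings to close: 1.54 × 32.73 ≈ 50 years.

roughly 50 years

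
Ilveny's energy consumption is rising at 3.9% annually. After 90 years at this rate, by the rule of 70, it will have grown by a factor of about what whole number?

Doubling time ≈ 70/3.9 = 17.95 years.
90/17.95 ≈ 5 doublings, so about 2^5 = 32×.

≈ 32 times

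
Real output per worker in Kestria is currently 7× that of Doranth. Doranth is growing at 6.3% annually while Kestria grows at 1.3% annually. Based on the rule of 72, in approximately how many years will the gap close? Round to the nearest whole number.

Doranth gains on Kestria at 6.3% − 1.3% = 5 points a year.
At that relative rate the gap halves every 72/5 ≈ 14.40 years.
A 7× gap takes log₂(7) ≈ 2.81 halvings to close: 2.81 × 14.40 ≈ 40 years.

about 40 years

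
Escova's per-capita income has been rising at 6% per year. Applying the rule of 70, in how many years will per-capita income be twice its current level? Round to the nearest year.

12 years

70/6 ≈ 11.67, so it doubles roughly every 12 years.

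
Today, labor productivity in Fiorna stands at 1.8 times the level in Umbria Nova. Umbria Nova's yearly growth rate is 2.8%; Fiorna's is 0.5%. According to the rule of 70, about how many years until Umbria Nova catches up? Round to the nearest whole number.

The growth-rate gap is 2.8% − 0.5% = 2.3 percentage points.
So the ratio between them halves every 70/2.3 ≈ 30.43 years.
A 1.8 times gap takes log₂(1.8) ≈ 0.85 halvings to close: 0.85 × 30.43 ≈ 26 years.

26 years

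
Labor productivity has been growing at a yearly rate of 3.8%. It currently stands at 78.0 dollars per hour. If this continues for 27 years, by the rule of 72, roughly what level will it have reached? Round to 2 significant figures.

about 210 dollars per hour

Doubling time ≈ 72/3.8 = 18.95 years.
27 years is 27/18.95 ≈ 1.42 doublings, a factor of 2^1.42 ≈ 2.68.
78.0 × 2.68 ≈ 210 dollars per hour.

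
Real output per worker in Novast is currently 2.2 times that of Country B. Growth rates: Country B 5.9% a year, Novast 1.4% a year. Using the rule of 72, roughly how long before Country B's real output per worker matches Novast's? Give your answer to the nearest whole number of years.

Country B gains on Novast at 5.9% − 1.4% = 4.5 points a year.
At that relative rate the gap halves every 72/4.5 ≈ 16.00 years.
A 2.2 times gap takes log₂(2.2) ≈ 1.14 halvings to close: 1.14 × 16.00 ≈ 18 years.

18 years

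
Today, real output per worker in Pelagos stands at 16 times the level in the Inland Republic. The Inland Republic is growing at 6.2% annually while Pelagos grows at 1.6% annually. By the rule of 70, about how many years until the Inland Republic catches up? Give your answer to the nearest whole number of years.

≈ 61 years

the Inland Republic gains on Pelagos at 6.2% − 1.6% = 4.6 points a year.
At that relative rate the gap halves every 70/4.6 ≈ 15.22 years.
A 16 times gap closes after 4 halvings: 4 × 15.22 ≈ 61 years.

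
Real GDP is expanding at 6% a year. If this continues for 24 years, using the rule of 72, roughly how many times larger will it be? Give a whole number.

approximately 4 times

At 6% one doubling takes ≈ 12.00 years; 24 years is 2 of them, so ×4.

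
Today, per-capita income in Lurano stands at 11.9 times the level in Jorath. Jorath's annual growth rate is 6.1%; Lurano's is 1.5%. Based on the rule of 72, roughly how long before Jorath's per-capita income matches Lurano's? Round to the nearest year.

The growth-rate gap is 6.1% − 1.5% = 4.6 percentage points.
So the ratio between them halves every 72/4.6 ≈ 15.65 years.
An 11.9 times gap takes log₂(11.9) ≈ 3.57 halvings to close: 3.57 × 15.65 ≈ 56 years.

56 years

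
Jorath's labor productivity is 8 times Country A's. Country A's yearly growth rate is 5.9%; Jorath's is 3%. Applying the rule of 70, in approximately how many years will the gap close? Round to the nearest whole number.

What matters is the difference: 2.9 pp.
Rule of 70 on the gap: the ratio halves every 70/2.9 ≈ 24.14 years.
An 8 times gap closes after 3 halvings: 3 × 24.14 ≈ 72 years.

72 years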